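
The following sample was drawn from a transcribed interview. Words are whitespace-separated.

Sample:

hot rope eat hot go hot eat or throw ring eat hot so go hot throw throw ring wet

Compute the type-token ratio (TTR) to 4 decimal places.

N = 19 tokens, V = 9 types.
TTR = V / N = 9 / 19 = 0.4737

0.4737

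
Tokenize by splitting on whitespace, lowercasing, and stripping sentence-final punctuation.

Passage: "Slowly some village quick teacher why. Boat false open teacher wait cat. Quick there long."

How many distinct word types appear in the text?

13

Distinct types: {boat, cat, false, long, open, quick, slowly, some, teacher, there, village, wait, why}
V = 13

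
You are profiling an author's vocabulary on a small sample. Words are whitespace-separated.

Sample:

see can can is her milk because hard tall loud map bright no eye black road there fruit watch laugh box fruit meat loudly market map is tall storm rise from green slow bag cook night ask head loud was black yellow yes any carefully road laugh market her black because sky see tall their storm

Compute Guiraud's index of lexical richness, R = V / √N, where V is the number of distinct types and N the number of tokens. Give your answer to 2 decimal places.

N = 56, V = 40.
√N = 7.483315
R = 40 / 7.483315 = 5.35

5.35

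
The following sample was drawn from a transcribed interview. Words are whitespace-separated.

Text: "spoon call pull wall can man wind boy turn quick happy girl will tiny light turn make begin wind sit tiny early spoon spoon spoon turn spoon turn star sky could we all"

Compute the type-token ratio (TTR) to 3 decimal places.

0.727

N = 33 tokens, V = 24 types.
TTR = V / N = 24 / 33 = 0.727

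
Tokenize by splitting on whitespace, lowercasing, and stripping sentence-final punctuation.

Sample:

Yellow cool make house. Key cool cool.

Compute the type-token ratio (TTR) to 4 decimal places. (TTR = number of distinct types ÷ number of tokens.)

N = 7 tokens, V = 5 types.
TTR = V / N = 5 / 7 = 0.7143

0.7143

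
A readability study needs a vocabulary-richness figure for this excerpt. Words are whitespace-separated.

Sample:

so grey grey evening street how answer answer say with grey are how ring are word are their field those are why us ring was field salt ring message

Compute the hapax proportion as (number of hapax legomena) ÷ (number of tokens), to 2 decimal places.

0.45

Frequencies: are:4, grey:3, ring:3, how:2, answer:2, field:2, so:1, evening:1, street:1, say:1, with:1, word:1, their:1, those:1, why:1, us:1, was:1, salt:1, message:1
Hapax count = 13; token count = 29.
Ratio = 13 / 29 = 0.45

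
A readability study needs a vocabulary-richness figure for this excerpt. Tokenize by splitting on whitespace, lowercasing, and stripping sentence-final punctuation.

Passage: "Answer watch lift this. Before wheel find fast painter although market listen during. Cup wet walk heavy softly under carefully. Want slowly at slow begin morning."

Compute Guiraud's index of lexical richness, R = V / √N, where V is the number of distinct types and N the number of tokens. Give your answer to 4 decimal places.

N = 26, V = 26.
√N = 5.099020
R = 26 / 5.099020 = 5.0990

5.0990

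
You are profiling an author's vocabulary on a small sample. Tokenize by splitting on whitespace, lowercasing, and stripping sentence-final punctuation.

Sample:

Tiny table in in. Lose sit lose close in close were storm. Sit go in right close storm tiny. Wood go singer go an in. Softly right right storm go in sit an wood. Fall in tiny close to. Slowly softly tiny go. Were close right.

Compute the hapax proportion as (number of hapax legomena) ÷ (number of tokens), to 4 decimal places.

0.1087

Frequencies: in:7, close:5, go:5, tiny:4, right:4, sit:3, storm:3, lose:2, were:2, wood:2, an:2, softly:2, table:1, singer:1, fall:1, to:1, slowly:1
Hapax count = 5; token count = 46.
Ratio = 5 / 46 = 0.1087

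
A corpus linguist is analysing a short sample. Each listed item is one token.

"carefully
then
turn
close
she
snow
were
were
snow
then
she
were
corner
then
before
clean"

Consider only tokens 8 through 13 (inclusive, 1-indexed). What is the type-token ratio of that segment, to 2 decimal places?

Segment tokens 8–13: were, snow, then, she, were, corner
Segment N = 6, segment V = 5.
TTR = 5 / 6 = 0.83

0.83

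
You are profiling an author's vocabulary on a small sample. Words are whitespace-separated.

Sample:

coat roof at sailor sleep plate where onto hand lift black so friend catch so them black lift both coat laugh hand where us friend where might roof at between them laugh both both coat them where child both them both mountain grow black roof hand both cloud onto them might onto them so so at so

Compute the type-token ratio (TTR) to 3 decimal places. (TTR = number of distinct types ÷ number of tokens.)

N = 57 tokens, V = 24 types.
TTR = V / N = 24 / 57 = 0.421

0.421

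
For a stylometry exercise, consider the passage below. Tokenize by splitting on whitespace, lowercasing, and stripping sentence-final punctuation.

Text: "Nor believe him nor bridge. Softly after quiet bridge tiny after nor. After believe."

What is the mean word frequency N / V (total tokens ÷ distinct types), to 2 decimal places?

1.75

N = 14 tokens, V = 8 types.
Mean frequency = N / V = 14 / 8 = 1.75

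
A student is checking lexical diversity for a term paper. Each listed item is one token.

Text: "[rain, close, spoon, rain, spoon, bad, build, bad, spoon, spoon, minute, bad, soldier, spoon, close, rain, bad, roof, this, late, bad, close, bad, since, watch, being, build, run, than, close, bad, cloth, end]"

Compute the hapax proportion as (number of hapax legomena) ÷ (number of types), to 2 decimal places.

0.71

Frequencies: bad:7, spoon:5, close:4, rain:3, build:2, minute:1, soldier:1, roof:1, this:1, late:1, since:1, watch:1, being:1, run:1, than:1, cloth:1, end:1
Hapax count = 12; type count = 17.
Ratio = 12 / 17 = 0.71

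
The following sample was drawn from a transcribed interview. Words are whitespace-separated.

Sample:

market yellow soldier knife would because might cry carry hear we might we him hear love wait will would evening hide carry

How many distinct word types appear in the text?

17

Distinct types: {because, carry, cry, evening, hear, hide, him, knife, love, market, might, soldier, wait, we, will, would, yellow}
V = 17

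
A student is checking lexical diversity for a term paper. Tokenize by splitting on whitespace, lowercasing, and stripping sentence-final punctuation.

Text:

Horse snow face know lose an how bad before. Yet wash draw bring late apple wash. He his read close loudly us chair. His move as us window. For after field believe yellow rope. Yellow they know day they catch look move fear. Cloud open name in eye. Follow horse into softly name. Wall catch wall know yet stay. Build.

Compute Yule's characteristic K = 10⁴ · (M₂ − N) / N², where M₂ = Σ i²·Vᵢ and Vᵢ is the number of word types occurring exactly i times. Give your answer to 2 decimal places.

77.78

Frequencies: know:3, horse:2, yet:2, wash:2, his:2, us:2, move:2, yellow:2, they:2, catch:2, name:2, wall:2, snow:1, face:1, lose:1, an:1, how:1, bad:1, before:1, draw:1, … (27 more, each freq 1)
N = 60. Frequency spectrum: V_1=35, V_2=11, V_3=1
M₂ = 1²·35 + 2²·11 + 3²·1 = 88
K = 10000 × (88 − 60) / 60² = 77.78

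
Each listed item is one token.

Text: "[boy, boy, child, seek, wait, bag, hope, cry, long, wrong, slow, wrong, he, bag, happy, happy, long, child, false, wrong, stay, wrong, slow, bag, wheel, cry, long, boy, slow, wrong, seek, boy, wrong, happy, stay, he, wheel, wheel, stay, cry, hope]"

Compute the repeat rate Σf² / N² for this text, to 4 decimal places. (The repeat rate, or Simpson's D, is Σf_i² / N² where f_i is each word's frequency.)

0.0791

Frequencies: wrong:6, boy:4, bag:3, cry:3, long:3, slow:3, happy:3, stay:3, wheel:3, child:2, seek:2, hope:2, he:2, wait:1, false:1
Σf² = 133; N² = 1681
Repeat rate = 133 / 1681 = 0.0791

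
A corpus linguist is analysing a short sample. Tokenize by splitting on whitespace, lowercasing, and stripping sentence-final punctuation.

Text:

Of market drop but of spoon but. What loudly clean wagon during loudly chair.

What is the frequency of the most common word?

Frequencies: of:2, but:2, loudly:2, market:1, drop:1, spoon:1, what:1, clean:1, wagon:1, during:1, chair:1
Most common: 'of' with frequency 2.

2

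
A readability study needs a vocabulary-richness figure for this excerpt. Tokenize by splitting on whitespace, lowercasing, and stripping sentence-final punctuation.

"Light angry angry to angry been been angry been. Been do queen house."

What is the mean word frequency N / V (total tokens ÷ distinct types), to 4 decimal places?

N = 13 tokens, V = 7 types.
Mean frequency = N / V = 13 / 7 = 1.8571

1.8571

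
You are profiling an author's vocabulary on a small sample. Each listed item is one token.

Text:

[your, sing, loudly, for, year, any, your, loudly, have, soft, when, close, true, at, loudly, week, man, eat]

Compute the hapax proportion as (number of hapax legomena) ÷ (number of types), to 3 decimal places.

0.867

Frequencies: loudly:3, your:2, sing:1, for:1, year:1, any:1, have:1, soft:1, when:1, close:1, true:1, at:1, week:1, man:1, eat:1
Hapax count = 13; type count = 15.
Ratio = 13 / 15 = 0.867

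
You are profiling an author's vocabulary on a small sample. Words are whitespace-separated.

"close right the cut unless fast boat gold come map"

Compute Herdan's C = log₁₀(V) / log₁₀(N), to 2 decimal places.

1.00

N = 10, V = 10.
log₁₀(V) = 1.000000, log₁₀(N) = 1.000000
C = 1.000000 / 1.000000 = 1.00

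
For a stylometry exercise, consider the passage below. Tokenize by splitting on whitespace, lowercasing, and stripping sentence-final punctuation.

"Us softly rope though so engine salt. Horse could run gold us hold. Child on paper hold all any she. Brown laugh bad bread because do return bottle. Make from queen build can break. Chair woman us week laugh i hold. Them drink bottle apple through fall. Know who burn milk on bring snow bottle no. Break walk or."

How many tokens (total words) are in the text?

59

Tokens: us, softly, rope, though, so, engine, salt, horse, could, run, gold, us, hold, child, on, paper, hold, all, any, she, brown, laugh, bad, bread, because, do, return, bottle, make, from, queen, build, can, break, chair, woman, us, week, laugh, i, hold, them, drink, bottle, apple, through, fall, know, who, burn, milk, on, bring, snow, bottle, no, break, walk, or
N = 59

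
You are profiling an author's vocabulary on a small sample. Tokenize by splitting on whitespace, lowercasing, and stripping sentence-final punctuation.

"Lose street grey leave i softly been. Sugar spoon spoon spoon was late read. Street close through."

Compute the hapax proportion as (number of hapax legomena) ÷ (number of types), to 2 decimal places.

Frequencies: spoon:3, street:2, lose:1, grey:1, leave:1, i:1, softly:1, been:1, sugar:1, was:1, late:1, read:1, close:1, through:1
Hapax count = 12; type count = 14.
Ratio = 12 / 14 = 0.86

0.86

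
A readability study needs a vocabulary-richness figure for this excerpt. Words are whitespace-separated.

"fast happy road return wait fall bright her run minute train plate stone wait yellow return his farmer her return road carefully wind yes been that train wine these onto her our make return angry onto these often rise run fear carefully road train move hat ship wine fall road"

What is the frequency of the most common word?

4

Frequencies: road:4, return:4, her:3, train:3, wait:2, fall:2, run:2, carefully:2, wine:2, these:2, onto:2, fast:1, happy:1, bright:1, minute:1, plate:1, stone:1, yellow:1, his:1, farmer:1, … (13 more, each freq 1)
Most common: 'road' with frequency 4.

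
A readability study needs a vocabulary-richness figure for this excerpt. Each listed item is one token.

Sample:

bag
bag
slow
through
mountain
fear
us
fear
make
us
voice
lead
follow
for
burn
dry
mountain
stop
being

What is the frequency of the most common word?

2

Frequencies: bag:2, mountain:2, fear:2, us:2, slow:1, through:1, make:1, voice:1, lead:1, follow:1, for:1, burn:1, dry:1, stop:1, being:1
Most common: 'bag' with frequency 2.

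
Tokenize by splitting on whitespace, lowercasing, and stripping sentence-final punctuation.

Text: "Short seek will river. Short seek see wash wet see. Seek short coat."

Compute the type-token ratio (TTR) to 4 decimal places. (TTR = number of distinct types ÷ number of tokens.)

N = 13 tokens, V = 8 types.
TTR = V / N = 8 / 13 = 0.6154

0.6154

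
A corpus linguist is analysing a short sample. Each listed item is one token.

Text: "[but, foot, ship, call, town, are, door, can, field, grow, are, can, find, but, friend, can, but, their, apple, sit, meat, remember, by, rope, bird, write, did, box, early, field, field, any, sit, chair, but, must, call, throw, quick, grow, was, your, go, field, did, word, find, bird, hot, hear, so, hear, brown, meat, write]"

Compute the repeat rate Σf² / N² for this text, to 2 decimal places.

Frequencies: but:4, field:4, can:3, call:2, are:2, grow:2, find:2, sit:2, meat:2, bird:2, write:2, did:2, hear:2, foot:1, ship:1, town:1, door:1, friend:1, their:1, apple:1, … (17 more, each freq 1)
Σf² = 105; N² = 3025
Repeat rate = 105 / 3025 = 0.03

0.03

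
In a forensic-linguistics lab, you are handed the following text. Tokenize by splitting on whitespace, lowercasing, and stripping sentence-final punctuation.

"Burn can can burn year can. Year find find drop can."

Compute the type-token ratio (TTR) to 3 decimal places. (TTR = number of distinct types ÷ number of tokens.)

N = 11 tokens, V = 5 types.
TTR = V / N = 5 / 11 = 0.455

0.455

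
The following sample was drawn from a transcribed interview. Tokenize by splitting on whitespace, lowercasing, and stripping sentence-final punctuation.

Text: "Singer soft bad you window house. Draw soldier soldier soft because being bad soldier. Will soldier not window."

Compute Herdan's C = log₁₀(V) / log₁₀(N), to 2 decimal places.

0.86

N = 18, V = 12.
log₁₀(V) = 1.079181, log₁₀(N) = 1.255273
C = 1.079181 / 1.255273 = 0.86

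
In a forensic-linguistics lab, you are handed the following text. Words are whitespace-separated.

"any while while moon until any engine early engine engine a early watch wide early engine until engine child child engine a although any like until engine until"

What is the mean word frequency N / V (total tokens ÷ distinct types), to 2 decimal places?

N = 28 tokens, V = 12 types.
Mean frequency = N / V = 28 / 12 = 2.33

2.33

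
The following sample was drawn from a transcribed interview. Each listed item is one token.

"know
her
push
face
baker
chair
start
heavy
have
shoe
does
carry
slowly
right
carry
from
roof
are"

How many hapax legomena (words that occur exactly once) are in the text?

Frequencies: carry:2, know:1, her:1, push:1, face:1, baker:1, chair:1, start:1, heavy:1, have:1, shoe:1, does:1, slowly:1, right:1, from:1, roof:1, are:1
Hapax (freq=1): are, baker, chair, does, face, from, have, heavy, her, know, push, right, roof, shoe, slowly, start

16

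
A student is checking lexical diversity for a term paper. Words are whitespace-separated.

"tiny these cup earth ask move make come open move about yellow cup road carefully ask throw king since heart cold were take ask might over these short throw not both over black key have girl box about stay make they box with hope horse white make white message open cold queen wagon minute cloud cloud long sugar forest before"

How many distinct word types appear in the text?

45

Distinct types: {about, ask, before, black, both, box, carefully, cloud, cold, come, cup, earth, forest, girl, have, heart, hope, horse, key, king, long, make, message, might, minute, move, not, open, over, queen, road, short, since, stay, sugar, take, these, they, throw, tiny, wagon, were, white, with, yellow}
V = 45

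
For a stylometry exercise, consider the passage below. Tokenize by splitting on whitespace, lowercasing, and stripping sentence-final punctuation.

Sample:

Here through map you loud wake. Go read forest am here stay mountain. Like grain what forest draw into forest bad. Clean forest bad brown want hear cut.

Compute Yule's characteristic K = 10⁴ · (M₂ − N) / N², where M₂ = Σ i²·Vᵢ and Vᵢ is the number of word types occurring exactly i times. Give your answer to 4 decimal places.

Frequencies: forest:4, here:2, bad:2, through:1, map:1, you:1, loud:1, wake:1, go:1, read:1, am:1, stay:1, mountain:1, like:1, grain:1, what:1, draw:1, into:1, clean:1, brown:1, … (3 more, each freq 1)
N = 28. Frequency spectrum: V_1=20, V_2=2, V_4=1
M₂ = 1²·20 + 2²·2 + 4²·1 = 44
K = 10000 × (44 − 28) / 28² = 204.0816

204.0816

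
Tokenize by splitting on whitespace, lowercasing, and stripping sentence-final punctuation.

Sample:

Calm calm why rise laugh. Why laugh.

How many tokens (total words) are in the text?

7

Tokens: calm, calm, why, rise, laugh, why, laugh
N = 7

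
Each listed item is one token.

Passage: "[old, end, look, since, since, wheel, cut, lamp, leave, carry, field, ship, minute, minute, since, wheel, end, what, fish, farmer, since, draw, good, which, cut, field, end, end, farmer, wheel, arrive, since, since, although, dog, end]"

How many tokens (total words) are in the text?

36

Tokens: old, end, look, since, since, wheel, cut, lamp, leave, carry, field, ship, minute, minute, since, wheel, end, what, fish, farmer, since, draw, good, which, cut, field, end, end, farmer, wheel, arrive, since, since, although, dog, end
N = 36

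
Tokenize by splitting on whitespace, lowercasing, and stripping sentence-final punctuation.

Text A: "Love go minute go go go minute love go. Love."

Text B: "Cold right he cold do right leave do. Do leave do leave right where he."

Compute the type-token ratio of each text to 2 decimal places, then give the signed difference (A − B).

TTR(A) = 3/10 = 0.30
TTR(B) = 6/15 = 0.40
Difference = 0.30 − 0.40 = -0.10

-0.10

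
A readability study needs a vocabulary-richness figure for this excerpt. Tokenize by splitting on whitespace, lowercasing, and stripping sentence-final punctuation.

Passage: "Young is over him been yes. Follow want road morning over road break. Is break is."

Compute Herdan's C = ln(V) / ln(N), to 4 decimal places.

0.8649

N = 16, V = 11.
ln(V) = 2.397895, ln(N) = 2.772589
C = 2.397895 / 2.772589 = 0.8649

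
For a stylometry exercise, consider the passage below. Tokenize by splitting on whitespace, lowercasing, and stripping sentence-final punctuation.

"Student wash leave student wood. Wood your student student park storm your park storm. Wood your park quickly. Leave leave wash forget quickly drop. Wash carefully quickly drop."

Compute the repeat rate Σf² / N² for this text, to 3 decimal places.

Frequencies: student:4, wash:3, leave:3, wood:3, your:3, park:3, quickly:3, storm:2, drop:2, forget:1, carefully:1
Σf² = 80; N² = 784
Repeat rate = 80 / 784 = 0.102

0.102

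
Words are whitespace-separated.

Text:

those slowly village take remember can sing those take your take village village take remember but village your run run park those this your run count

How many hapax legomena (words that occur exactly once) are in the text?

Frequencies: village:4, take:4, those:3, your:3, run:3, remember:2, slowly:1, can:1, sing:1, but:1, park:1, this:1, count:1
Hapax (freq=1): but, can, count, park, sing, slowly, this

7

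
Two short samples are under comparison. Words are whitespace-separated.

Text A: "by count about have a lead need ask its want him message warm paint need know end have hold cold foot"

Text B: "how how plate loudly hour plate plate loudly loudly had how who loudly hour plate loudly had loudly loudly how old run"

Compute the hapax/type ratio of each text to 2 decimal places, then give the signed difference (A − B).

A: hapax=17, V=19, ratio=0.89
B: hapax=3, V=8, ratio=0.38
Difference = 0.89 − 0.38 = 0.51

0.51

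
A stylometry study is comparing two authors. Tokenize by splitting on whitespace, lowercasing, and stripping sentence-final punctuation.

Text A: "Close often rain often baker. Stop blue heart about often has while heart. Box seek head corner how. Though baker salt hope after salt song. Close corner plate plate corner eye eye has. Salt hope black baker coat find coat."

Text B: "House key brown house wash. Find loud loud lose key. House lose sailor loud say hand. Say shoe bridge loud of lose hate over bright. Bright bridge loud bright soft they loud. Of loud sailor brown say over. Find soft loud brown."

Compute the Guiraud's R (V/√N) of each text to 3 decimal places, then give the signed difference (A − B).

A: V=25, N=40, R=3.953
B: V=18, N=42, R=2.777
Difference = 3.953 − 2.777 = 1.176

1.176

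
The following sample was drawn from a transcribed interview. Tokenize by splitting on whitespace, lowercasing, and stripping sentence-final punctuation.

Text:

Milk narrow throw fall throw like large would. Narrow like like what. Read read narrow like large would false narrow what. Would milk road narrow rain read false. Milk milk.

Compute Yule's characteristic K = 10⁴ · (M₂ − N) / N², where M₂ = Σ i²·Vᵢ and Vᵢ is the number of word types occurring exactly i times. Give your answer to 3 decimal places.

711.111

Frequencies: narrow:5, milk:4, like:4, would:3, read:3, throw:2, large:2, what:2, false:2, fall:1, road:1, rain:1
N = 30. Frequency spectrum: V_1=3, V_2=4, V_3=2, V_4=2, V_5=1
M₂ = 1²·3 + 2²·4 + 3²·2 + 4²·2 + 5²·1 = 94
K = 10000 × (94 − 30) / 30² = 711.111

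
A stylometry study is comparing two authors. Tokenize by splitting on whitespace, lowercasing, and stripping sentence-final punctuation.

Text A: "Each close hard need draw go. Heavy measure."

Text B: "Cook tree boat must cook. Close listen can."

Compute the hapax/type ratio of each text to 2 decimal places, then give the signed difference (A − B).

0.14

A: hapax=8, V=8, ratio=1.00
B: hapax=6, V=7, ratio=0.86
Difference = 1.00 − 0.86 = 0.14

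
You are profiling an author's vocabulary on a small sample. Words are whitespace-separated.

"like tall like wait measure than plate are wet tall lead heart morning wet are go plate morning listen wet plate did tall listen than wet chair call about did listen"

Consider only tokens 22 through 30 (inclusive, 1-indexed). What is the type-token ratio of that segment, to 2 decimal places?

0.89

Segment tokens 22–30: did, tall, listen, than, wet, chair, call, about, did
Segment N = 9, segment V = 8.
TTR = 8 / 9 = 0.89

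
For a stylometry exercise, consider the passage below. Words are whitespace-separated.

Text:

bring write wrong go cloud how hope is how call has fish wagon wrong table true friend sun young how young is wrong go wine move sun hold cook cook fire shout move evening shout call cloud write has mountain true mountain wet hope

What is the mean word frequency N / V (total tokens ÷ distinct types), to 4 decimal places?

1.6923

N = 44 tokens, V = 26 types.
Mean frequency = N / V = 44 / 26 = 1.6923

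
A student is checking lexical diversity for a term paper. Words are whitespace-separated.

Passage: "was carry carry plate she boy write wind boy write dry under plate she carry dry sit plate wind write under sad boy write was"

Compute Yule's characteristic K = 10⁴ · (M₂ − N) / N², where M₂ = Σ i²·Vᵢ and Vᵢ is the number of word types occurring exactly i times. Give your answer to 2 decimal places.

640.00

Frequencies: write:4, carry:3, plate:3, boy:3, was:2, she:2, wind:2, dry:2, under:2, sit:1, sad:1
N = 25. Frequency spectrum: V_1=2, V_2=5, V_3=3, V_4=1
M₂ = 1²·2 + 2²·5 + 3²·3 + 4²·1 = 65
K = 10000 × (65 − 25) / 25² = 640.00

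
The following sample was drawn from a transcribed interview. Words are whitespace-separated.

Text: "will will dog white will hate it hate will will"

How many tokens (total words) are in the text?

10

Tokens: will, will, dog, white, will, hate, it, hate, will, will
N = 10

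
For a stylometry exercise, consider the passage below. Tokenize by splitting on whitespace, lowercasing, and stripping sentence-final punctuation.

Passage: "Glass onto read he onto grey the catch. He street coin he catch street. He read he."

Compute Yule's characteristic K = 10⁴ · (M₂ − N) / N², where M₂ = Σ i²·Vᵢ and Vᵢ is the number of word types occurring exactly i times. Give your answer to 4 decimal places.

968.8581

Frequencies: he:5, onto:2, read:2, catch:2, street:2, glass:1, grey:1, the:1, coin:1
N = 17. Frequency spectrum: V_1=4, V_2=4, V_5=1
M₂ = 1²·4 + 2²·4 + 5²·1 = 45
K = 10000 × (45 − 17) / 17² = 968.8581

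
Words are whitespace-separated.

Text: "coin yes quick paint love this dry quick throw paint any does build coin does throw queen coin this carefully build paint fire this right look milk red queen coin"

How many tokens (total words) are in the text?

Tokens: coin, yes, quick, paint, love, this, dry, quick, throw, paint, any, does, build, coin, does, throw, queen, coin, this, carefully, build, paint, fire, this, right, look, milk, red, queen, coin
N = 30

30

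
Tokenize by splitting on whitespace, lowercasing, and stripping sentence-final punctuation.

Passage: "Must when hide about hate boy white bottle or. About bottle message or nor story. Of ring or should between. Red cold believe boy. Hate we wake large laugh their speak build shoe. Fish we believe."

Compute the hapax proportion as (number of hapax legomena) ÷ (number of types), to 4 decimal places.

Frequencies: or:3, about:2, hate:2, boy:2, bottle:2, believe:2, we:2, must:1, when:1, hide:1, white:1, message:1, nor:1, story:1, of:1, ring:1, should:1, between:1, red:1, cold:1, … (8 more, each freq 1)
Hapax count = 21; type count = 28.
Ratio = 21 / 28 = 0.7500

0.7500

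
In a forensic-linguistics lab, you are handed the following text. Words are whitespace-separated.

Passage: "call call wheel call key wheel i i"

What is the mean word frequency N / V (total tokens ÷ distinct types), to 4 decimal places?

2.0000

N = 8 tokens, V = 4 types.
Mean frequency = N / V = 8 / 4 = 2.0000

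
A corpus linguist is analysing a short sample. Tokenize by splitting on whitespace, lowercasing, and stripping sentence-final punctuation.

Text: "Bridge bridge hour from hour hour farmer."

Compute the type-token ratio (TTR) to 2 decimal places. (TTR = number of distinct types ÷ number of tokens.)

0.57

N = 7 tokens, V = 4 types.
TTR = V / N = 4 / 7 = 0.57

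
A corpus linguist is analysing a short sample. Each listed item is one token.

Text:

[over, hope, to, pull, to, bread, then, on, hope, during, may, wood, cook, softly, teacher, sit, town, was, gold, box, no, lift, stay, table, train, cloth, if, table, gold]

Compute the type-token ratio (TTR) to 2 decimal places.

0.86

N = 29 tokens, V = 25 types.
TTR = V / N = 25 / 29 = 0.86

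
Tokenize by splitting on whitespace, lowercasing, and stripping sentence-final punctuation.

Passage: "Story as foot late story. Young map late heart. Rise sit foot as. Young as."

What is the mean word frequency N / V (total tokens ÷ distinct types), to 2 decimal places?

N = 15 tokens, V = 9 types.
Mean frequency = N / V = 15 / 9 = 1.67

1.67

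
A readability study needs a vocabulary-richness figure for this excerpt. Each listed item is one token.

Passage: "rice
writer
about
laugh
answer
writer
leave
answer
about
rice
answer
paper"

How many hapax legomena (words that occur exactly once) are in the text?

Frequencies: answer:3, rice:2, writer:2, about:2, laugh:1, leave:1, paper:1
Hapax (freq=1): laugh, leave, paper

3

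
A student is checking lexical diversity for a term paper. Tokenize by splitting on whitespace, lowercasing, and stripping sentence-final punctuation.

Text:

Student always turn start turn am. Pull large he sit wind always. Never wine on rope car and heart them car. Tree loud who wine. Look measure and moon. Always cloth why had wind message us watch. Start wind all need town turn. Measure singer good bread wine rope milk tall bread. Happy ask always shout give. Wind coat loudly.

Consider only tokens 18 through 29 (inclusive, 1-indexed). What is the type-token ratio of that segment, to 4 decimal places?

0.9167

Segment tokens 18–29: and, heart, them, car, tree, loud, who, wine, look, measure, and, moon
Segment N = 12, segment V = 11.
TTR = 11 / 12 = 0.9167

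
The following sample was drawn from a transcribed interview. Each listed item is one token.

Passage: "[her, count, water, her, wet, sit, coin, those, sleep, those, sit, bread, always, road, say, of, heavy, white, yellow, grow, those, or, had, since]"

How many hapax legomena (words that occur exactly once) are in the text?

17

Frequencies: those:3, her:2, sit:2, count:1, water:1, wet:1, coin:1, sleep:1, bread:1, always:1, road:1, say:1, of:1, heavy:1, white:1, yellow:1, grow:1, or:1, had:1, since:1
Hapax (freq=1): always, bread, coin, count, grow, had, heavy, of, or, road, say, since, sleep, water, wet, white, yellow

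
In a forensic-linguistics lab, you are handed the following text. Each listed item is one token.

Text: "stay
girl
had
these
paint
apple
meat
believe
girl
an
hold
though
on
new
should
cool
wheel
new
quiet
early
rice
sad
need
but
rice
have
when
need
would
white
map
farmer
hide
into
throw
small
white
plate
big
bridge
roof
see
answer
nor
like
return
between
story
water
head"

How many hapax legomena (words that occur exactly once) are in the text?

Frequencies: girl:2, new:2, rice:2, need:2, white:2, stay:1, had:1, these:1, paint:1, apple:1, meat:1, believe:1, an:1, hold:1, though:1, on:1, should:1, cool:1, wheel:1, quiet:1, … (25 more, each freq 1)
Hapax (freq=1): an, answer, apple, believe, between, big, bridge, but, cool, early, farmer, had, have, head, hide, hold, into, like, map, meat, nor, on, paint, plate, quiet, return, roof, sad, see, should, small, stay, story, these, though, throw, water, wheel, when, would

40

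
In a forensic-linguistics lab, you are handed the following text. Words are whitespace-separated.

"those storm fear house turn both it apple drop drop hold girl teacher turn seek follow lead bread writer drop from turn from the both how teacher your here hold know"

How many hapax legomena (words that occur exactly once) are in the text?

17

Frequencies: turn:3, drop:3, both:2, hold:2, teacher:2, from:2, those:1, storm:1, fear:1, house:1, it:1, apple:1, girl:1, seek:1, follow:1, lead:1, bread:1, writer:1, the:1, how:1, … (3 more, each freq 1)
Hapax (freq=1): apple, bread, fear, follow, girl, here, house, how, it, know, lead, seek, storm, the, those, writer, your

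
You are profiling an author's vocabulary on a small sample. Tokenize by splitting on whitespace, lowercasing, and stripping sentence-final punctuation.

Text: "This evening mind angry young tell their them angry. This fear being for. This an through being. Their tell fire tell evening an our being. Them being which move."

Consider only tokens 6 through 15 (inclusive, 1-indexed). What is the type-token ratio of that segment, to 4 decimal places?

0.9000

Segment tokens 6–15: tell, their, them, angry, this, fear, being, for, this, an
Segment N = 10, segment V = 9.
TTR = 9 / 10 = 0.9000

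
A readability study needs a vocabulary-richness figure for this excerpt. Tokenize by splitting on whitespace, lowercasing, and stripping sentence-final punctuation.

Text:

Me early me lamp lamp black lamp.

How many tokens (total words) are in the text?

Tokens: me, early, me, lamp, lamp, black, lamp
N = 7

7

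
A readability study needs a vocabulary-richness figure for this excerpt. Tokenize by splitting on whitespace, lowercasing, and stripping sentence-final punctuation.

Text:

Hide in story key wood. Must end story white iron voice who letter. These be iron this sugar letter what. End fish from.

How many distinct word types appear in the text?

Distinct types: {be, end, fish, from, hide, in, iron, key, letter, must, story, sugar, these, this, voice, what, white, who, wood}
V = 19

19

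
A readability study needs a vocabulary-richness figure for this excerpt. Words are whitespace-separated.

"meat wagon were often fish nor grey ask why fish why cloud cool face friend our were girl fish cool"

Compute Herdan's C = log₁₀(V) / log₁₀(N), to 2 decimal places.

N = 20, V = 15.
log₁₀(V) = 1.176091, log₁₀(N) = 1.301030
C = 1.176091 / 1.301030 = 0.90

0.90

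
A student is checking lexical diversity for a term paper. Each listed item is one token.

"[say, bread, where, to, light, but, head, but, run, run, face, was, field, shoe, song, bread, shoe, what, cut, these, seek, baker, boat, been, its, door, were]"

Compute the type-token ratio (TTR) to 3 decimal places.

0.852

N = 27 tokens, V = 23 types.
TTR = V / N = 23 / 27 = 0.852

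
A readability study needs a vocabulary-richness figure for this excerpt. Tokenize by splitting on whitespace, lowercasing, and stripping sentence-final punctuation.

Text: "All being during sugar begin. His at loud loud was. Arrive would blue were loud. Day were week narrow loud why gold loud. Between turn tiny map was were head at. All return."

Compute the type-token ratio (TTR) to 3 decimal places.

0.727

N = 33 tokens, V = 24 types.
TTR = V / N = 24 / 33 = 0.727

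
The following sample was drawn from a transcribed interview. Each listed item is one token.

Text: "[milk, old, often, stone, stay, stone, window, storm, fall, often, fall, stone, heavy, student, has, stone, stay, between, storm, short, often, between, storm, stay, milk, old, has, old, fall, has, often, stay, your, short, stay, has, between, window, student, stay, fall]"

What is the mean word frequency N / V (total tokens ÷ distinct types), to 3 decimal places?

N = 41 tokens, V = 14 types.
Mean frequency = N / V = 41 / 14 = 2.929

2.929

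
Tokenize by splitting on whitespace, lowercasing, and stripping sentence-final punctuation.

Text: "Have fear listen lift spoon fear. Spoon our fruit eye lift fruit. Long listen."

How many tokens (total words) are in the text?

Tokens: have, fear, listen, lift, spoon, fear, spoon, our, fruit, eye, lift, fruit, long, listen
N = 14

14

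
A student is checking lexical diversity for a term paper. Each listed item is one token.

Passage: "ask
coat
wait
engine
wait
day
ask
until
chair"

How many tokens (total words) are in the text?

9

Tokens: ask, coat, wait, engine, wait, day, ask, until, chair
N = 9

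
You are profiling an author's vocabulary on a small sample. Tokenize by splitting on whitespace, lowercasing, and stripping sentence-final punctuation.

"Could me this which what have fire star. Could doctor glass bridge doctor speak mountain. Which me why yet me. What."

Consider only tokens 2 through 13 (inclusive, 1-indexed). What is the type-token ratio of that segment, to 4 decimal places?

0.9167

Segment tokens 2–13: me, this, which, what, have, fire, star, could, doctor, glass, bridge, doctor
Segment N = 12, segment V = 11.
TTR = 11 / 12 = 0.9167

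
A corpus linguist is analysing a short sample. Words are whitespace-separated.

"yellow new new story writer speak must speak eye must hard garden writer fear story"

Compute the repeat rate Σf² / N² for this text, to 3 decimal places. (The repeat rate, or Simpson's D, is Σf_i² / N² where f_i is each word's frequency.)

0.111

Frequencies: new:2, story:2, writer:2, speak:2, must:2, yellow:1, eye:1, hard:1, garden:1, fear:1
Σf² = 25; N² = 225
Repeat rate = 25 / 225 = 0.111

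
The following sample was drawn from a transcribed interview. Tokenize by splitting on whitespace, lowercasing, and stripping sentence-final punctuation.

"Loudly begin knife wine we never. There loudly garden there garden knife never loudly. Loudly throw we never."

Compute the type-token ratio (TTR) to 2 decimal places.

0.50

N = 18 tokens, V = 9 types.
TTR = V / N = 9 / 18 = 0.50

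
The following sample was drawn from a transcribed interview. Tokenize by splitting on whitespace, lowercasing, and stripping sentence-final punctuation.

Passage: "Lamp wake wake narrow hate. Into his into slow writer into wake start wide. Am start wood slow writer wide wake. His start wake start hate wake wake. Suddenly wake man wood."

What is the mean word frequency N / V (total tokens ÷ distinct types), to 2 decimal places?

2.29

N = 32 tokens, V = 14 types.
Mean frequency = N / V = 32 / 14 = 2.29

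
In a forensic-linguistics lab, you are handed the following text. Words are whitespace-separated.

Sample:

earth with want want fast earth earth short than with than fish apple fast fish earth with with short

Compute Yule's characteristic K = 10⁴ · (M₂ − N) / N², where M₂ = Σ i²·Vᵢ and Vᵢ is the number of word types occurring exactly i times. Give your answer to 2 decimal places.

941.83

Frequencies: earth:4, with:4, want:2, fast:2, short:2, than:2, fish:2, apple:1
N = 19. Frequency spectrum: V_1=1, V_2=5, V_4=2
M₂ = 1²·1 + 2²·5 + 4²·2 = 53
K = 10000 × (53 − 19) / 19² = 941.83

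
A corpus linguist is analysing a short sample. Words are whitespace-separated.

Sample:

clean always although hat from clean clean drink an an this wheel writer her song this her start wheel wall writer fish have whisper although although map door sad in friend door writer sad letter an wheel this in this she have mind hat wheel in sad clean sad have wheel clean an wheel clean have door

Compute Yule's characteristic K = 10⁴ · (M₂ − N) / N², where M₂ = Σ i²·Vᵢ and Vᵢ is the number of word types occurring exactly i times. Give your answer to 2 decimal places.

418.59

Frequencies: clean:6, wheel:6, an:4, this:4, have:4, sad:4, although:3, writer:3, door:3, in:3, hat:2, her:2, always:1, from:1, drink:1, song:1, start:1, wall:1, fish:1, whisper:1, … (5 more, each freq 1)
N = 57. Frequency spectrum: V_1=13, V_2=2, V_3=4, V_4=4, V_6=2
M₂ = 1²·13 + 2²·2 + 3²·4 + 4²·4 + 6²·2 = 193
K = 10000 × (193 − 57) / 57² = 418.59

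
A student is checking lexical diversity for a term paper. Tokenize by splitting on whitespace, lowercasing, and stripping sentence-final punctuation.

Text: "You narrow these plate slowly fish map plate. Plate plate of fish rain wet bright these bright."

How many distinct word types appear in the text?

11

Distinct types: {bright, fish, map, narrow, of, plate, rain, slowly, these, wet, you}
V = 11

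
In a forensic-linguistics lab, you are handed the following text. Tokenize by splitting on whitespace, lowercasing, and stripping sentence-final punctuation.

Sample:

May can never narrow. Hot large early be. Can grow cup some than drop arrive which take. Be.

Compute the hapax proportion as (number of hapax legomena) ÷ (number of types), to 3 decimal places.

Frequencies: can:2, be:2, may:1, never:1, narrow:1, hot:1, large:1, early:1, grow:1, cup:1, some:1, than:1, drop:1, arrive:1, which:1, take:1
Hapax count = 14; type count = 16.
Ratio = 14 / 16 = 0.875

0.875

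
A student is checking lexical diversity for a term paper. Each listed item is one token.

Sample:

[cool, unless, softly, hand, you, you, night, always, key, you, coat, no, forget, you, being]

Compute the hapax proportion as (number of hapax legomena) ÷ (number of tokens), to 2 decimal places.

Frequencies: you:4, cool:1, unless:1, softly:1, hand:1, night:1, always:1, key:1, coat:1, no:1, forget:1, being:1
Hapax count = 11; token count = 15.
Ratio = 11 / 15 = 0.73

0.73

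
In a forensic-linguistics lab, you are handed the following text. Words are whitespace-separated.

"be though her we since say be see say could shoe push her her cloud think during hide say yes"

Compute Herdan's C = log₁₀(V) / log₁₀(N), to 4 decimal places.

0.9040

N = 20, V = 15.
log₁₀(V) = 1.176091, log₁₀(N) = 1.301030
C = 1.176091 / 1.301030 = 0.9040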